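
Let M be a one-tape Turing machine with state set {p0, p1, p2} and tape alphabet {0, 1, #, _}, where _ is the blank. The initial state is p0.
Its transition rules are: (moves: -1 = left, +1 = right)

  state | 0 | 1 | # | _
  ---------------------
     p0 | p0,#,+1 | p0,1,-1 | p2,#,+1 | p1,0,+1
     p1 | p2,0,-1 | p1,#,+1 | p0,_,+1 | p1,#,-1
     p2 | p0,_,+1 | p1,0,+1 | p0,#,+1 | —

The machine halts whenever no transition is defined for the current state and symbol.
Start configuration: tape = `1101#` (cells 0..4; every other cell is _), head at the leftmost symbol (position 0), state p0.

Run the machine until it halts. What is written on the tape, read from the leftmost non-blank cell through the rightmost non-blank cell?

0###0_0#

state=p0 head=0 tape=_[1]101#__   (p0,1)→(p0,1,-1)
state=p0 head=-1 tape=[_]1101#__   (p0,_)→(p1,0,+1)
state=p1 head=0 tape=0[1]101#__   (p1,1)→(p1,#,+1)
state=p1 head=1 tape=0#[1]01#__   (p1,1)→(p1,#,+1)
state=p1 head=2 tape=0##[0]1#__   (p1,0)→(p2,0,-1)
state=p2 head=1 tape=0#[#]01#__   (p2,#)→(p0,#,+1)
state=p0 head=2 tape=0##[0]1#__   (p0,0)→(p0,#,+1)
state=p0 head=3 tape=0###[1]#__   (p0,1)→(p0,1,-1)
state=p0 head=2 tape=0##[#]1#__   (p0,#)→(p2,#,+1)
state=p2 head=3 tape=0###[1]#__   (p2,1)→(p1,0,+1)
state=p1 head=4 tape=0###0[#]__   (p1,#)→(p0,_,+1)
state=p0 head=5 tape=0###0_[_]_   (p0,_)→(p1,0,+1)
state=p1 head=6 tape=0###0_0[_]   (p1,_)→(p1,#,-1)
state=p1 head=5 tape=0###0_[0]#   (p1,0)→(p2,0,-1)
state=p2 head=4 tape=0###0[_]0#
The non-blank tape span at halt is 0###0_0#.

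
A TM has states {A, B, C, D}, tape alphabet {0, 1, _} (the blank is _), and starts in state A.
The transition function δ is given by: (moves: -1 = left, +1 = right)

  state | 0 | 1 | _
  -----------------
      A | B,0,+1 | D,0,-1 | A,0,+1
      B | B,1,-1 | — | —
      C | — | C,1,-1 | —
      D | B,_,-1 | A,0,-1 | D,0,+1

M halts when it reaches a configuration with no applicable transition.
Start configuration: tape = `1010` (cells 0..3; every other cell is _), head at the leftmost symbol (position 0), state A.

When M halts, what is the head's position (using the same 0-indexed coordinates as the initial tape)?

-2

state=A head=0 tape=__[1]010   (A,1)→(D,0,-1)
state=D head=-1 tape=_[_]0010   (D,_)→(D,0,+1)
state=D head=0 tape=_0[0]010   (D,0)→(B,_,-1)
state=B head=-1 tape=_[0]_010   (B,0)→(B,1,-1)
state=B head=-2 tape=[_]1_010
At halt the head is at cell -2.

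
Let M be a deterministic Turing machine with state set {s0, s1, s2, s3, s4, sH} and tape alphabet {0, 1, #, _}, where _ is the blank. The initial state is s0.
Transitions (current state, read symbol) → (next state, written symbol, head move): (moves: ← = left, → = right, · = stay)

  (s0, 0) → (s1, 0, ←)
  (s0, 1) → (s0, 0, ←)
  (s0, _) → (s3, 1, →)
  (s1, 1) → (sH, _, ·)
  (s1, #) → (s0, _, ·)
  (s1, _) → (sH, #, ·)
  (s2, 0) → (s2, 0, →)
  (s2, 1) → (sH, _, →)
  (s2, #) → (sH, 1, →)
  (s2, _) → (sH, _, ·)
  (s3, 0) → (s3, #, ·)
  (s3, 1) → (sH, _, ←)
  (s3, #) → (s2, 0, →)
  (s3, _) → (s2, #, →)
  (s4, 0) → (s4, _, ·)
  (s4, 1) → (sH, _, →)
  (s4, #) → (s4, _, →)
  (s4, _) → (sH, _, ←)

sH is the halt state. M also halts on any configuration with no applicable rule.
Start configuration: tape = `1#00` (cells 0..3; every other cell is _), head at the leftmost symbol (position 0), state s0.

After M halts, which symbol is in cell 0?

0

state=s0 head=0 tape=_[1]#00   (s0,1)→(s0,0,←)
state=s0 head=-1 tape=[_]0#00   (s0,_)→(s3,1,→)
state=s3 head=0 tape=1[0]#00   (s3,0)→(s3,#,·)
state=s3 head=0 tape=1[#]#00   (s3,#)→(s2,0,→)
state=s2 head=1 tape=10[#]00   (s2,#)→(sH,1,→)
state=sH head=2 tape=101[0]0
Cell 0 holds 0 when M halts.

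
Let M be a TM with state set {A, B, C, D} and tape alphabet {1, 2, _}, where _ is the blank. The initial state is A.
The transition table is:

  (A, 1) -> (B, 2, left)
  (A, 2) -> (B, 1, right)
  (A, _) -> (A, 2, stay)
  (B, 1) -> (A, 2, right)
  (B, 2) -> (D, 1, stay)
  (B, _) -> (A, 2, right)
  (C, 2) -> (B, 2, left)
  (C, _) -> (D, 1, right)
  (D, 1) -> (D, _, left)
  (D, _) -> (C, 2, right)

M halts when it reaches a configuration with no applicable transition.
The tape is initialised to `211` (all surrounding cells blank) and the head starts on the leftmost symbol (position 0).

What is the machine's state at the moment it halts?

D

state=A head=0 tape=_[2]11   (A,2)→(B,1,right)
state=B head=1 tape=_1[1]1   (B,1)→(A,2,right)
state=A head=2 tape=_12[1]   (A,1)→(B,2,left)
state=B head=1 tape=_1[2]2   (B,2)→(D,1,stay)
state=D head=1 tape=_1[1]2   (D,1)→(D,_,left)
state=D head=0 tape=_[1]_2   (D,1)→(D,_,left)
state=D head=-1 tape=[_]__2   (D,_)→(C,2,right)
state=C head=0 tape=2[_]_2   (C,_)→(D,1,right)
state=D head=1 tape=21[_]2   (D,_)→(C,2,right)
state=C head=2 tape=212[2]   (C,2)→(B,2,left)
state=B head=1 tape=21[2]2   (B,2)→(D,1,stay)
state=D head=1 tape=21[1]2   (D,1)→(D,_,left)
state=D head=0 tape=2[1]_2   (D,1)→(D,_,left)
state=D head=-1 tape=[2]__2
No transition is defined for (D, 2); M halts in state D.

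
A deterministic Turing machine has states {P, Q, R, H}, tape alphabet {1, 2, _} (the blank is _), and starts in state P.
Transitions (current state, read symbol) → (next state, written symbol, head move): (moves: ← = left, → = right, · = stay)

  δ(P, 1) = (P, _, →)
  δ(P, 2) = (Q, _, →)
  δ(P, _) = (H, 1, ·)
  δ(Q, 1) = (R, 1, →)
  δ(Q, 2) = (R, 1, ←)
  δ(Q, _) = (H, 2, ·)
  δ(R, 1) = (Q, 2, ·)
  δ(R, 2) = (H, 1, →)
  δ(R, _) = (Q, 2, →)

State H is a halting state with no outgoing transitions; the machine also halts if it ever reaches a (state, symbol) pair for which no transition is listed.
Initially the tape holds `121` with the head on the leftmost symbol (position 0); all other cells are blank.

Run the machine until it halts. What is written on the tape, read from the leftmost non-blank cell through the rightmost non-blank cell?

122

P | [1]21__   read 1 → write _, move →, go to P
P | _[2]1__   read 2 → write _, move →, go to Q
Q | __[1]__   read 1 → write 1, move →, go to R
R | __1[_]_   read _ → write 2, move →, go to Q
Q | __12[_]   read _ → write 2, move ·, go to H
H | __12[2]
The non-blank tape span at halt is 122.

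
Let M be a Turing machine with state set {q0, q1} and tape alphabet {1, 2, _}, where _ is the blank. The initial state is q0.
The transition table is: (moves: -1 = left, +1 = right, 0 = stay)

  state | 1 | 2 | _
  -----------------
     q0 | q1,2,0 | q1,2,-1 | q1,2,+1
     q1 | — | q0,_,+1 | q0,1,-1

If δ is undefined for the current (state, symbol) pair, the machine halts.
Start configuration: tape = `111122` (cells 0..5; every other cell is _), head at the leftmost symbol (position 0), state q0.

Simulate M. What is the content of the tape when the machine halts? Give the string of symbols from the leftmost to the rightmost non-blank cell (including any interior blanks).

state=q0 head=0 tape=[1]11122   (q0,1)→(q1,2,0)
state=q1 head=0 tape=[2]11122   (q1,2)→(q0,_,+1)
state=q0 head=1 tape=_[1]1122   (q0,1)→(q1,2,0)
state=q1 head=1 tape=_[2]1122   (q1,2)→(q0,_,+1)
state=q0 head=2 tape=__[1]122   (q0,1)→(q1,2,0)
state=q1 head=2 tape=__[2]122   (q1,2)→(q0,_,+1)
state=q0 head=3 tape=___[1]22   (q0,1)→(q1,2,0)
state=q1 head=3 tape=___[2]22   (q1,2)→(q0,_,+1)
state=q0 head=4 tape=____[2]2   (q0,2)→(q1,2,-1)
state=q1 head=3 tape=___[_]22   (q1,_)→(q0,1,-1)
state=q0 head=2 tape=__[_]122   (q0,_)→(q1,2,+1)
state=q1 head=3 tape=__2[1]22
The non-blank tape span at halt is 2122.

2122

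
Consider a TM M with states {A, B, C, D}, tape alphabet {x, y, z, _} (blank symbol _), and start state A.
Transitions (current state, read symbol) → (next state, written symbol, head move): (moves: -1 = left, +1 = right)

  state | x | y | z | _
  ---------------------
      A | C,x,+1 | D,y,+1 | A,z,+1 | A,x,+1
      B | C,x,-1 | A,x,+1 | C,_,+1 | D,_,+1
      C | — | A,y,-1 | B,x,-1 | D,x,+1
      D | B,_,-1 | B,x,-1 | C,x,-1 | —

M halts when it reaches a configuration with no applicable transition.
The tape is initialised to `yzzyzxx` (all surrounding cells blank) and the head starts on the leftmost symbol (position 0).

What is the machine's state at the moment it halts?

C

state=A head=0 tape=_[y]zzyzxx   (A,y)→(D,y,+1)
state=D head=1 tape=_y[z]zyzxx   (D,z)→(C,x,-1)
state=C head=0 tape=_[y]xzyzxx   (C,y)→(A,y,-1)
state=A head=-1 tape=[_]yxzyzxx   (A,_)→(A,x,+1)
state=A head=0 tape=x[y]xzyzxx   (A,y)→(D,y,+1)
state=D head=1 tape=xy[x]zyzxx   (D,x)→(B,_,-1)
state=B head=0 tape=x[y]_zyzxx   (B,y)→(A,x,+1)
state=A head=1 tape=xx[_]zyzxx   (A,_)→(A,x,+1)
state=A head=2 tape=xxx[z]yzxx   (A,z)→(A,z,+1)
state=A head=3 tape=xxxz[y]zxx   (A,y)→(D,y,+1)
state=D head=4 tape=xxxzy[z]xx   (D,z)→(C,x,-1)
state=C head=3 tape=xxxz[y]xxx   (C,y)→(A,y,-1)
state=A head=2 tape=xxx[z]yxxx   (A,z)→(A,z,+1)
state=A head=3 tape=xxxz[y]xxx   (A,y)→(D,y,+1)
state=D head=4 tape=xxxzy[x]xx   (D,x)→(B,_,-1)
state=B head=3 tape=xxxz[y]_xx   (B,y)→(A,x,+1)
state=A head=4 tape=xxxzx[_]xx   (A,_)→(A,x,+1)
state=A head=5 tape=xxxzxx[x]x   (A,x)→(C,x,+1)
state=C head=6 tape=xxxzxxx[x]
No transition is defined for (C, x); M halts in state C.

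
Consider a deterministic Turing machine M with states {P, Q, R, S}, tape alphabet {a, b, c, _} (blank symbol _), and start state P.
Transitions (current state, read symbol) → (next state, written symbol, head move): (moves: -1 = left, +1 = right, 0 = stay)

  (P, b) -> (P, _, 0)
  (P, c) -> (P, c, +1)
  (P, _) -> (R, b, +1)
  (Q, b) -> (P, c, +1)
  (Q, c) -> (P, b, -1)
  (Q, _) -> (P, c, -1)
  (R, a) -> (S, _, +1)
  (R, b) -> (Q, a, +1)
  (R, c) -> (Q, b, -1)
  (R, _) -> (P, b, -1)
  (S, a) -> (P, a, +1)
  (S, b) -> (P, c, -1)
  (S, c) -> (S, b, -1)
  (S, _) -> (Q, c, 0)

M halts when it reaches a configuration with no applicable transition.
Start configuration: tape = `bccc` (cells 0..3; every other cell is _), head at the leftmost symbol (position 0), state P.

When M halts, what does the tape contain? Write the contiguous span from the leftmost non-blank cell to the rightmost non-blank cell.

state=P head=0 tape=[b]ccc__   (P,b)→(P,_,0)
state=P head=0 tape=[_]ccc__   (P,_)→(R,b,+1)
state=R head=1 tape=b[c]cc__   (R,c)→(Q,b,-1)
state=Q head=0 tape=[b]bcc__   (Q,b)→(P,c,+1)
state=P head=1 tape=c[b]cc__   (P,b)→(P,_,0)
state=P head=1 tape=c[_]cc__   (P,_)→(R,b,+1)
state=R head=2 tape=cb[c]c__   (R,c)→(Q,b,-1)
state=Q head=1 tape=c[b]bc__   (Q,b)→(P,c,+1)
state=P head=2 tape=cc[b]c__   (P,b)→(P,_,0)
state=P head=2 tape=cc[_]c__   (P,_)→(R,b,+1)
state=R head=3 tape=ccb[c]__   (R,c)→(Q,b,-1)
state=Q head=2 tape=cc[b]b__   (Q,b)→(P,c,+1)
state=P head=3 tape=ccc[b]__   (P,b)→(P,_,0)
state=P head=3 tape=ccc[_]__   (P,_)→(R,b,+1)
state=R head=4 tape=cccb[_]_   (R,_)→(P,b,-1)
state=P head=3 tape=ccc[b]b_   (P,b)→(P,_,0)
state=P head=3 tape=ccc[_]b_   (P,_)→(R,b,+1)
state=R head=4 tape=cccb[b]_   (R,b)→(Q,a,+1)
state=Q head=5 tape=cccba[_]   (Q,_)→(P,c,-1)
state=P head=4 tape=cccb[a]c
The non-blank tape span at halt is cccbac.

cccbac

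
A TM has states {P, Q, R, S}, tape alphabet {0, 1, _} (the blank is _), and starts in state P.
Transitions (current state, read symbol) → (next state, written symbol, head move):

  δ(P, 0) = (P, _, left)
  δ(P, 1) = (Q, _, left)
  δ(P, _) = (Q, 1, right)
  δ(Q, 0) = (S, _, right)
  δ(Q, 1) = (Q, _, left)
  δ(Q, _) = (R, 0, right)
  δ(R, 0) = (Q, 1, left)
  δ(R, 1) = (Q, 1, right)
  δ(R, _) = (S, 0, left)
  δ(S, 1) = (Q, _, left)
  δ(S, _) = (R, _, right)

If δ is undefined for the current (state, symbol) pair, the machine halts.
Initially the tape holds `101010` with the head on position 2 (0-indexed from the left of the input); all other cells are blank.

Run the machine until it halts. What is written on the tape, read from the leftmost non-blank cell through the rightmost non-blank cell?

1__01_0100

state=P head=2 tape=10[1]010____   (P,1)→(Q,_,left)
state=Q head=1 tape=1[0]_010____   (Q,0)→(S,_,right)
state=S head=2 tape=1_[_]010____   (S,_)→(R,_,right)
state=R head=3 tape=1__[0]10____   (R,0)→(Q,1,left)
state=Q head=2 tape=1_[_]110____   (Q,_)→(R,0,right)
state=R head=3 tape=1_0[1]10____   (R,1)→(Q,1,right)
state=Q head=4 tape=1_01[1]0____   (Q,1)→(Q,_,left)
state=Q head=3 tape=1_0[1]_0____   (Q,1)→(Q,_,left)
state=Q head=2 tape=1_[0]__0____   (Q,0)→(S,_,right)
state=S head=3 tape=1__[_]_0____   (S,_)→(R,_,right)
state=R head=4 tape=1___[_]0____   (R,_)→(S,0,left)
state=S head=3 tape=1__[_]00____   (S,_)→(R,_,right)
state=R head=4 tape=1___[0]0____   (R,0)→(Q,1,left)
state=Q head=3 tape=1__[_]10____   (Q,_)→(R,0,right)
state=R head=4 tape=1__0[1]0____   (R,1)→(Q,1,right)
state=Q head=5 tape=1__01[0]____   (Q,0)→(S,_,right)
state=S head=6 tape=1__01_[_]___   (S,_)→(R,_,right)
state=R head=7 tape=1__01__[_]__   (R,_)→(S,0,left)
state=S head=6 tape=1__01_[_]0__   (S,_)→(R,_,right)
state=R head=7 tape=1__01__[0]__   (R,0)→(Q,1,left)
state=Q head=6 tape=1__01_[_]1__   (Q,_)→(R,0,right)
state=R head=7 tape=1__01_0[1]__   (R,1)→(Q,1,right)
state=Q head=8 tape=1__01_01[_]_   (Q,_)→(R,0,right)
state=R head=9 tape=1__01_010[_]   (R,_)→(S,0,left)
state=S head=8 tape=1__01_01[0]0
The non-blank tape span at halt is 1__01_0100.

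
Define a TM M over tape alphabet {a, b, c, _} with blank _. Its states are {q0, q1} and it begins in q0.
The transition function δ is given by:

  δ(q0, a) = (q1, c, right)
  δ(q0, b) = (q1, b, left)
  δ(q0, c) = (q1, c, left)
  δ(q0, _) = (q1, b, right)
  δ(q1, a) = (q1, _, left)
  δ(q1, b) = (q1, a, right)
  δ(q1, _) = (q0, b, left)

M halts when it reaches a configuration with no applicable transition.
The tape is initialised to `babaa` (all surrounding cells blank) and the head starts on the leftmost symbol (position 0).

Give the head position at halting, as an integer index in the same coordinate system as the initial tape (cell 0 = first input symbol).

0

q0 | __[b]abaa   read b → write b, move left, go to q1
q1 | _[_]babaa   read _ → write b, move left, go to q0
q0 | [_]bbabaa   read _ → write b, move right, go to q1
q1 | b[b]babaa   read b → write a, move right, go to q1
q1 | ba[b]abaa   read b → write a, move right, go to q1
q1 | baa[a]baa   read a → write _, move left, go to q1
q1 | ba[a]_baa   read a → write _, move left, go to q1
q1 | b[a]__baa   read a → write _, move left, go to q1
q1 | [b]___baa   read b → write a, move right, go to q1
q1 | a[_]__baa   read _ → write b, move left, go to q0
q0 | [a]b__baa   read a → write c, move right, go to q1
q1 | c[b]__baa   read b → write a, move right, go to q1
q1 | ca[_]_baa   read _ → write b, move left, go to q0
q0 | c[a]b_baa   read a → write c, move right, go to q1
q1 | cc[b]_baa   read b → write a, move right, go to q1
q1 | cca[_]baa   read _ → write b, move left, go to q0
q0 | cc[a]bbaa   read a → write c, move right, go to q1
q1 | ccc[b]baa   read b → write a, move right, go to q1
q1 | ccca[b]aa   read b → write a, move right, go to q1
q1 | cccaa[a]a   read a → write _, move left, go to q1
q1 | ccca[a]_a   read a → write _, move left, go to q1
q1 | ccc[a]__a   read a → write _, move left, go to q1
q1 | cc[c]___a
At halt the head is at cell 0.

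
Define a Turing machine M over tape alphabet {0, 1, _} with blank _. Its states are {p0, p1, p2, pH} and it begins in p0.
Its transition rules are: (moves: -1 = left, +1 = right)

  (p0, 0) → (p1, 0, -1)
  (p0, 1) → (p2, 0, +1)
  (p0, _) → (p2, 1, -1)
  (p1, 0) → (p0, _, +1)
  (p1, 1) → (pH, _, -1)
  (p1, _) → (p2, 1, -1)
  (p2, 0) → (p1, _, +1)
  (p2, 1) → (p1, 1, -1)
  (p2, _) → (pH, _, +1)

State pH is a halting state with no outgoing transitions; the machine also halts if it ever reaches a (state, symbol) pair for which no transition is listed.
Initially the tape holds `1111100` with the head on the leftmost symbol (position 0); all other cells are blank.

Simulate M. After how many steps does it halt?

17

state=p0 head=0 tape=[1]111100_   (p0,1)→(p2,0,+1)
state=p2 head=1 tape=0[1]11100_   (p2,1)→(p1,1,-1)
state=p1 head=0 tape=[0]111100_   (p1,0)→(p0,_,+1)
state=p0 head=1 tape=_[1]11100_   (p0,1)→(p2,0,+1)
state=p2 head=2 tape=_0[1]1100_   (p2,1)→(p1,1,-1)
state=p1 head=1 tape=_[0]11100_   (p1,0)→(p0,_,+1)
state=p0 head=2 tape=__[1]1100_   (p0,1)→(p2,0,+1)
state=p2 head=3 tape=__0[1]100_   (p2,1)→(p1,1,-1)
state=p1 head=2 tape=__[0]1100_   (p1,0)→(p0,_,+1)
state=p0 head=3 tape=___[1]100_   (p0,1)→(p2,0,+1)
state=p2 head=4 tape=___0[1]00_   (p2,1)→(p1,1,-1)
state=p1 head=3 tape=___[0]100_   (p1,0)→(p0,_,+1)
state=p0 head=4 tape=____[1]00_   (p0,1)→(p2,0,+1)
state=p2 head=5 tape=____0[0]0_   (p2,0)→(p1,_,+1)
state=p1 head=6 tape=____0_[0]_   (p1,0)→(p0,_,+1)
state=p0 head=7 tape=____0__[_]   (p0,_)→(p2,1,-1)
state=p2 head=6 tape=____0_[_]1   (p2,_)→(pH,_,+1)
state=pH head=7 tape=____0__[1]
M halts after 17 transitions.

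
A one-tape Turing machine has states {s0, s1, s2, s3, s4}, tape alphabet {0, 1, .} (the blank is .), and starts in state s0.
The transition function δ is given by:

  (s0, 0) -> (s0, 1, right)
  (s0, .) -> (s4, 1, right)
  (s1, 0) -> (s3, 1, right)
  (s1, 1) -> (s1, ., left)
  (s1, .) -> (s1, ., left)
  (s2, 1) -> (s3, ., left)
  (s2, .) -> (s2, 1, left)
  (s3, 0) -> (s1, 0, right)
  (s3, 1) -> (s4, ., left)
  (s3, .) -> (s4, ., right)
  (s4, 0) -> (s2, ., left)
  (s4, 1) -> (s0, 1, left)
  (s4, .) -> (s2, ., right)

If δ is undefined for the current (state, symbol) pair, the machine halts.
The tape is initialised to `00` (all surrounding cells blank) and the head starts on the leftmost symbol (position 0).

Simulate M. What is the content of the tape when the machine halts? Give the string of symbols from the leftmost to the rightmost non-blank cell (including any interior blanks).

s0 | .[0]0...   read 0 → write 1, move right, go to s0
s0 | .1[0]...   read 0 → write 1, move right, go to s0
s0 | .11[.]..   read . → write 1, move right, go to s4
s4 | .111[.].   read . → write ., move right, go to s2
s2 | .111.[.]   read . → write 1, move left, go to s2
s2 | .111[.]1   read . → write 1, move left, go to s2
s2 | .11[1]11   read 1 → write ., move left, go to s3
s3 | .1[1].11   read 1 → write ., move left, go to s4
s4 | .[1]..11   read 1 → write 1, move left, go to s0
s0 | [.]1..11   read . → write 1, move right, go to s4
s4 | 1[1]..11   read 1 → write 1, move left, go to s0
s0 | [1]1..11
The non-blank tape span at halt is 11..11.

11..11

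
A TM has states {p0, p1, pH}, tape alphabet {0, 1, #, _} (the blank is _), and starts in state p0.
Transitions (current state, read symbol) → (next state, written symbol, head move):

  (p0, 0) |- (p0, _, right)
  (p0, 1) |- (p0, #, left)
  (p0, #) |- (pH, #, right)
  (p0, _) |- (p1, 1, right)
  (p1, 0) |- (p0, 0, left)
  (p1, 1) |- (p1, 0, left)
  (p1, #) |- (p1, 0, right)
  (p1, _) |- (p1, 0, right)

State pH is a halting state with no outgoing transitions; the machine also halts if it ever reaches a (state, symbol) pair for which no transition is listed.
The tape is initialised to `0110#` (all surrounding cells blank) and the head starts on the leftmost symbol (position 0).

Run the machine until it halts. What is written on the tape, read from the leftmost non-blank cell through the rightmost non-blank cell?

1____#

state=p0 head=0 tape=_[0]110#_   (p0,0)→(p0,_,right)
state=p0 head=1 tape=__[1]10#_   (p0,1)→(p0,#,left)
state=p0 head=0 tape=_[_]#10#_   (p0,_)→(p1,1,right)
state=p1 head=1 tape=_1[#]10#_   (p1,#)→(p1,0,right)
state=p1 head=2 tape=_10[1]0#_   (p1,1)→(p1,0,left)
state=p1 head=1 tape=_1[0]00#_   (p1,0)→(p0,0,left)
state=p0 head=0 tape=_[1]000#_   (p0,1)→(p0,#,left)
state=p0 head=-1 tape=[_]#000#_   (p0,_)→(p1,1,right)
state=p1 head=0 tape=1[#]000#_   (p1,#)→(p1,0,right)
state=p1 head=1 tape=10[0]00#_   (p1,0)→(p0,0,left)
state=p0 head=0 tape=1[0]000#_   (p0,0)→(p0,_,right)
state=p0 head=1 tape=1_[0]00#_   (p0,0)→(p0,_,right)
state=p0 head=2 tape=1__[0]0#_   (p0,0)→(p0,_,right)
state=p0 head=3 tape=1___[0]#_   (p0,0)→(p0,_,right)
state=p0 head=4 tape=1____[#]_   (p0,#)→(pH,#,right)
state=pH head=5 tape=1____#[_]
The non-blank tape span at halt is 1____#.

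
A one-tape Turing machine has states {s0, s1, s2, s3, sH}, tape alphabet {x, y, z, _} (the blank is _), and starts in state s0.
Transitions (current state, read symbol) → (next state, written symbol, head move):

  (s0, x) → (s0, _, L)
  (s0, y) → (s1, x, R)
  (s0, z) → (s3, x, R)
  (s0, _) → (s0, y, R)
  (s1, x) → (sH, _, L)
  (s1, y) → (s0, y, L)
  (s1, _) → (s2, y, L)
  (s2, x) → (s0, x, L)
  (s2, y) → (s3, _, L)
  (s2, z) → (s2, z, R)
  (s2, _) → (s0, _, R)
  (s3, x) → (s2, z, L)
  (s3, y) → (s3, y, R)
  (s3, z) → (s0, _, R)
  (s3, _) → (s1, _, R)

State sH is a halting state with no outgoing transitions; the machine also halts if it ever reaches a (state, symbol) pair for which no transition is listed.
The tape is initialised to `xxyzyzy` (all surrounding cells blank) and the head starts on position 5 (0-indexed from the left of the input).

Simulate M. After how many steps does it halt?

15

state=s0 head=5 tape=xxyzy[z]y___   (s0,z)→(s3,x,R)
state=s3 head=6 tape=xxyzyx[y]___   (s3,y)→(s3,y,R)
state=s3 head=7 tape=xxyzyxy[_]__   (s3,_)→(s1,_,R)
state=s1 head=8 tape=xxyzyxy_[_]_   (s1,_)→(s2,y,L)
state=s2 head=7 tape=xxyzyxy[_]y_   (s2,_)→(s0,_,R)
state=s0 head=8 tape=xxyzyxy_[y]_   (s0,y)→(s1,x,R)
state=s1 head=9 tape=xxyzyxy_x[_]   (s1,_)→(s2,y,L)
state=s2 head=8 tape=xxyzyxy_[x]y   (s2,x)→(s0,x,L)
state=s0 head=7 tape=xxyzyxy[_]xy   (s0,_)→(s0,y,R)
state=s0 head=8 tape=xxyzyxyy[x]y   (s0,x)→(s0,_,L)
state=s0 head=7 tape=xxyzyxy[y]_y   (s0,y)→(s1,x,R)
state=s1 head=8 tape=xxyzyxyx[_]y   (s1,_)→(s2,y,L)
state=s2 head=7 tape=xxyzyxy[x]yy   (s2,x)→(s0,x,L)
state=s0 head=6 tape=xxyzyx[y]xyy   (s0,y)→(s1,x,R)
state=s1 head=7 tape=xxyzyxx[x]yy   (s1,x)→(sH,_,L)
state=sH head=6 tape=xxyzyx[x]_yy
M halts after 15 transitions.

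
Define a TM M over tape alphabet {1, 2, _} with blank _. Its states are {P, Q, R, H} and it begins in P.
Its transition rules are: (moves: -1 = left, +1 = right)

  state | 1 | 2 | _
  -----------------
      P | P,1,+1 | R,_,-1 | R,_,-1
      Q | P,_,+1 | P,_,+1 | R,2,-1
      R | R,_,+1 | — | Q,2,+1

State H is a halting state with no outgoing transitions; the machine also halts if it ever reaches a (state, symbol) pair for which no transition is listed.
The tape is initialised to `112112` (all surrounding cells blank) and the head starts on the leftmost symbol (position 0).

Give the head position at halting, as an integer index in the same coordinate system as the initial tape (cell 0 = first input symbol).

P | [1]12112_   read 1 → write 1, move +1, go to P
P | 1[1]2112_   read 1 → write 1, move +1, go to P
P | 11[2]112_   read 2 → write _, move -1, go to R
R | 1[1]_112_   read 1 → write _, move +1, go to R
R | 1_[_]112_   read _ → write 2, move +1, go to Q
Q | 1_2[1]12_   read 1 → write _, move +1, go to P
P | 1_2_[1]2_   read 1 → write 1, move +1, go to P
P | 1_2_1[2]_   read 2 → write _, move -1, go to R
R | 1_2_[1]__   read 1 → write _, move +1, go to R
R | 1_2__[_]_   read _ → write 2, move +1, go to Q
Q | 1_2__2[_]   read _ → write 2, move -1, go to R
R | 1_2__[2]2
At halt the head is at cell 5.

5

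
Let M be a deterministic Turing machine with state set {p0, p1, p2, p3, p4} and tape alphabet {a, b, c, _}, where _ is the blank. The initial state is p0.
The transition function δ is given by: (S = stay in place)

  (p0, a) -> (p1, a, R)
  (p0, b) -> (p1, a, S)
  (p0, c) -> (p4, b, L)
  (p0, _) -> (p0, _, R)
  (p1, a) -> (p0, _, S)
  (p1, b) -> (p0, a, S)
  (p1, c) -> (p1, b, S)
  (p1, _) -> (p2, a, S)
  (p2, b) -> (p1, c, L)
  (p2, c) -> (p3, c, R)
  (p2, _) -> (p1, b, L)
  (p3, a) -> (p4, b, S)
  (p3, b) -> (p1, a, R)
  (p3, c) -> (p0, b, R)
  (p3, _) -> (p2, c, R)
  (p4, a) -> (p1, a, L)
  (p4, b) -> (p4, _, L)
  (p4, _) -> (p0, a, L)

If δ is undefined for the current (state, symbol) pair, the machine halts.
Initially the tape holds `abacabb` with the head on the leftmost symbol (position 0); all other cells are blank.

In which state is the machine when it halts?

p0 | [a]bacabb_   read a → write a, move R, go to p1
p1 | a[b]acabb_   read b → write a, move S, go to p0
p0 | a[a]acabb_   read a → write a, move R, go to p1
p1 | aa[a]cabb_   read a → write _, move S, go to p0
p0 | aa[_]cabb_   read _ → write _, move R, go to p0
p0 | aa_[c]abb_   read c → write b, move L, go to p4
p4 | aa[_]babb_   read _ → write a, move L, go to p0
p0 | a[a]ababb_   read a → write a, move R, go to p1
p1 | aa[a]babb_   read a → write _, move S, go to p0
p0 | aa[_]babb_   read _ → write _, move R, go to p0
p0 | aa_[b]abb_   read b → write a, move S, go to p1
p1 | aa_[a]abb_   read a → write _, move S, go to p0
p0 | aa_[_]abb_   read _ → write _, move R, go to p0
p0 | aa__[a]bb_   read a → write a, move R, go to p1
p1 | aa__a[b]b_   read b → write a, move S, go to p0
p0 | aa__a[a]b_   read a → write a, move R, go to p1
p1 | aa__aa[b]_   read b → write a, move S, go to p0
p0 | aa__aa[a]_   read a → write a, move R, go to p1
p1 | aa__aaa[_]   read _ → write a, move S, go to p2
p2 | aa__aaa[a]
No transition is defined for (p2, a); M halts in state p2.

p2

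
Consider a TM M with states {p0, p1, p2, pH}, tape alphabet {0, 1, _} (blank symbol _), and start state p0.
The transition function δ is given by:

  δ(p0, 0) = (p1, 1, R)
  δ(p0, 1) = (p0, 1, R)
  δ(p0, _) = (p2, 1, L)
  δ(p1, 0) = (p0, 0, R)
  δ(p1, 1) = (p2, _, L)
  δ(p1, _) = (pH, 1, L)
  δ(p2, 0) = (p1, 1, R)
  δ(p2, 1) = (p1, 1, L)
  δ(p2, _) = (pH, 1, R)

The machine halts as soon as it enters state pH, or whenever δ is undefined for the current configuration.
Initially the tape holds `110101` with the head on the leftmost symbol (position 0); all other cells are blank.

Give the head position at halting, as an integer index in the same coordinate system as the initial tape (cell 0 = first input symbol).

-2

p0 | __[1]10101   read 1 → write 1, move R, go to p0
p0 | __1[1]0101   read 1 → write 1, move R, go to p0
p0 | __11[0]101   read 0 → write 1, move R, go to p1
p1 | __111[1]01   read 1 → write _, move L, go to p2
p2 | __11[1]_01   read 1 → write 1, move L, go to p1
p1 | __1[1]1_01   read 1 → write _, move L, go to p2
p2 | __[1]_1_01   read 1 → write 1, move L, go to p1
p1 | _[_]1_1_01   read _ → write 1, move L, go to pH
pH | [_]11_1_01
At halt the head is at cell -2.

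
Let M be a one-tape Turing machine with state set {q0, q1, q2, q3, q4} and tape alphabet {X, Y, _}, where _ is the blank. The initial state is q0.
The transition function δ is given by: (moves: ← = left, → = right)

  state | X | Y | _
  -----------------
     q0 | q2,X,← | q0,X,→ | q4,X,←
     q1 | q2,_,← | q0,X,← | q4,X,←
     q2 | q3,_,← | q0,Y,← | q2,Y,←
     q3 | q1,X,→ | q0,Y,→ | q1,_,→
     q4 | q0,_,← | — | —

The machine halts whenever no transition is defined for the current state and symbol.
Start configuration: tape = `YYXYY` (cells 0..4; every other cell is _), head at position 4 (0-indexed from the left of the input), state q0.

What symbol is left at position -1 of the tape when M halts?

X

state=q0 head=4 tape=__YYXY[Y]_   (q0,Y)→(q0,X,→)
state=q0 head=5 tape=__YYXYX[_]   (q0,_)→(q4,X,←)
state=q4 head=4 tape=__YYXY[X]X   (q4,X)→(q0,_,←)
state=q0 head=3 tape=__YYX[Y]_X   (q0,Y)→(q0,X,→)
state=q0 head=4 tape=__YYXX[_]X   (q0,_)→(q4,X,←)
state=q4 head=3 tape=__YYX[X]XX   (q4,X)→(q0,_,←)
state=q0 head=2 tape=__YY[X]_XX   (q0,X)→(q2,X,←)
state=q2 head=1 tape=__Y[Y]X_XX   (q2,Y)→(q0,Y,←)
state=q0 head=0 tape=__[Y]YX_XX   (q0,Y)→(q0,X,→)
state=q0 head=1 tape=__X[Y]X_XX   (q0,Y)→(q0,X,→)
state=q0 head=2 tape=__XX[X]_XX   (q0,X)→(q2,X,←)
state=q2 head=1 tape=__X[X]X_XX   (q2,X)→(q3,_,←)
state=q3 head=0 tape=__[X]_X_XX   (q3,X)→(q1,X,→)
state=q1 head=1 tape=__X[_]X_XX   (q1,_)→(q4,X,←)
state=q4 head=0 tape=__[X]XX_XX   (q4,X)→(q0,_,←)
state=q0 head=-1 tape=_[_]_XX_XX   (q0,_)→(q4,X,←)
state=q4 head=-2 tape=[_]X_XX_XX
Cell -1 holds X when M halts.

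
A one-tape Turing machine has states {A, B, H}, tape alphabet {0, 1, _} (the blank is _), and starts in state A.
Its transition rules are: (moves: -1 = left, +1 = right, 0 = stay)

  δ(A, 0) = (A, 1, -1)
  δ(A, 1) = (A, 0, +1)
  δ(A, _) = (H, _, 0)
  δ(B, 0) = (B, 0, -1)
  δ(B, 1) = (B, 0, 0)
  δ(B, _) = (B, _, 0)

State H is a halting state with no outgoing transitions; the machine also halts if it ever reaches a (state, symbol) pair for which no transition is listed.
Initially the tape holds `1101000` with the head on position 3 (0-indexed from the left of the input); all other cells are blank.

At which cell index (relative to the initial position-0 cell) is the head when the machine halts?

-1

A | _110[1]000   read 1 → write 0, move +1, go to A
A | _1100[0]00   read 0 → write 1, move -1, go to A
A | _110[0]100   read 0 → write 1, move -1, go to A
A | _11[0]1100   read 0 → write 1, move -1, go to A
A | _1[1]11100   read 1 → write 0, move +1, go to A
A | _10[1]1100   read 1 → write 0, move +1, go to A
A | _100[1]100   read 1 → write 0, move +1, go to A
A | _1000[1]00   read 1 → write 0, move +1, go to A
A | _10000[0]0   read 0 → write 1, move -1, go to A
A | _1000[0]10   read 0 → write 1, move -1, go to A
A | _100[0]110   read 0 → write 1, move -1, go to A
A | _10[0]1110   read 0 → write 1, move -1, go to A
A | _1[0]11110   read 0 → write 1, move -1, go to A
A | _[1]111110   read 1 → write 0, move +1, go to A
A | _0[1]11110   read 1 → write 0, move +1, go to A
A | _00[1]1110   read 1 → write 0, move +1, go to A
A | _000[1]110   read 1 → write 0, move +1, go to A
A | _0000[1]10   read 1 → write 0, move +1, go to A
A | _00000[1]0   read 1 → write 0, move +1, go to A
A | _000000[0]   read 0 → write 1, move -1, go to A
A | _00000[0]1   read 0 → write 1, move -1, go to A
A | _0000[0]11   read 0 → write 1, move -1, go to A
A | _000[0]111   read 0 → write 1, move -1, go to A
A | _00[0]1111   read 0 → write 1, move -1, go to A
A | _0[0]11111   read 0 → write 1, move -1, go to A
A | _[0]111111   read 0 → write 1, move -1, go to A
A | [_]1111111   read _ → write _, move 0, go to H
H | [_]1111111
At halt the head is at cell -1.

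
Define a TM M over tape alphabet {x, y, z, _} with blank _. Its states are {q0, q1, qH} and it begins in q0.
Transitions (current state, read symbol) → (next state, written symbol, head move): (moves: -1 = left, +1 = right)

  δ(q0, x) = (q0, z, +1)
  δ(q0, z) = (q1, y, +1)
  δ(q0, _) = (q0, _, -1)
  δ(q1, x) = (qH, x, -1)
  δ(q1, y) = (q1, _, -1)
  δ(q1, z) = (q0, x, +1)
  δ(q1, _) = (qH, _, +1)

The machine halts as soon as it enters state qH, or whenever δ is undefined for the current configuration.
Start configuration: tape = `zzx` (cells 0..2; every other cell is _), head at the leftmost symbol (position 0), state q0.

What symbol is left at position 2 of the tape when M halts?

state=q0 head=0 tape=[z]zx__   (q0,z)→(q1,y,+1)
state=q1 head=1 tape=y[z]x__   (q1,z)→(q0,x,+1)
state=q0 head=2 tape=yx[x]__   (q0,x)→(q0,z,+1)
state=q0 head=3 tape=yxz[_]_   (q0,_)→(q0,_,-1)
state=q0 head=2 tape=yx[z]__   (q0,z)→(q1,y,+1)
state=q1 head=3 tape=yxy[_]_   (q1,_)→(qH,_,+1)
state=qH head=4 tape=yxy_[_]
Cell 2 holds y when M halts.

y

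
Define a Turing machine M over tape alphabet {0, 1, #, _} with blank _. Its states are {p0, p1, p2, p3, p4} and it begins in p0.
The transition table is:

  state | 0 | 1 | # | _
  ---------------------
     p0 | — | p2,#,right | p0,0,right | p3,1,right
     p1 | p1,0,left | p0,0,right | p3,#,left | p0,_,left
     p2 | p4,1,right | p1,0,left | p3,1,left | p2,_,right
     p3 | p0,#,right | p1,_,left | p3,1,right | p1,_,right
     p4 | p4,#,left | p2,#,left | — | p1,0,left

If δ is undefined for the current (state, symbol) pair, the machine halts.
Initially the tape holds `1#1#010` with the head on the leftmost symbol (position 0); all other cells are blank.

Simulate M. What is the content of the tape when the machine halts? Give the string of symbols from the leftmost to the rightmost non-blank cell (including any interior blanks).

0011##00

p0 | [1]#1#010_   read 1 → write #, move right, go to p2
p2 | #[#]1#010_   read # → write 1, move left, go to p3
p3 | [#]11#010_   read # → write 1, move right, go to p3
p3 | 1[1]1#010_   read 1 → write _, move left, go to p1
p1 | [1]_1#010_   read 1 → write 0, move right, go to p0
p0 | 0[_]1#010_   read _ → write 1, move right, go to p3
p3 | 01[1]#010_   read 1 → write _, move left, go to p1
p1 | 0[1]_#010_   read 1 → write 0, move right, go to p0
p0 | 00[_]#010_   read _ → write 1, move right, go to p3
p3 | 001[#]010_   read # → write 1, move right, go to p3
p3 | 0011[0]10_   read 0 → write #, move right, go to p0
p0 | 0011#[1]0_   read 1 → write #, move right, go to p2
p2 | 0011##[0]_   read 0 → write 1, move right, go to p4
p4 | 0011##1[_]   read _ → write 0, move left, go to p1
p1 | 0011##[1]0   read 1 → write 0, move right, go to p0
p0 | 0011##0[0]
The non-blank tape span at halt is 0011##00.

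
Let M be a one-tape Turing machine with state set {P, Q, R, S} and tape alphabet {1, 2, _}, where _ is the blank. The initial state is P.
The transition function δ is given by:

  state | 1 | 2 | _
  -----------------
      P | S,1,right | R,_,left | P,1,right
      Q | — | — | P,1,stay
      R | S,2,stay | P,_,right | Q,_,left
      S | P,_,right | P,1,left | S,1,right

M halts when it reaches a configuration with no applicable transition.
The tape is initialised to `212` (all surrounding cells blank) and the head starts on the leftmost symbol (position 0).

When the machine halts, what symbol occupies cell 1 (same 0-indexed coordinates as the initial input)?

state=P head=0 tape=__[2]12   (P,2)→(R,_,left)
state=R head=-1 tape=_[_]_12   (R,_)→(Q,_,left)
state=Q head=-2 tape=[_]__12   (Q,_)→(P,1,stay)
state=P head=-2 tape=[1]__12   (P,1)→(S,1,right)
state=S head=-1 tape=1[_]_12   (S,_)→(S,1,right)
state=S head=0 tape=11[_]12   (S,_)→(S,1,right)
state=S head=1 tape=111[1]2   (S,1)→(P,_,right)
state=P head=2 tape=111_[2]   (P,2)→(R,_,left)
state=R head=1 tape=111[_]_   (R,_)→(Q,_,left)
state=Q head=0 tape=11[1]__
Cell 1 holds _ when M halts.

_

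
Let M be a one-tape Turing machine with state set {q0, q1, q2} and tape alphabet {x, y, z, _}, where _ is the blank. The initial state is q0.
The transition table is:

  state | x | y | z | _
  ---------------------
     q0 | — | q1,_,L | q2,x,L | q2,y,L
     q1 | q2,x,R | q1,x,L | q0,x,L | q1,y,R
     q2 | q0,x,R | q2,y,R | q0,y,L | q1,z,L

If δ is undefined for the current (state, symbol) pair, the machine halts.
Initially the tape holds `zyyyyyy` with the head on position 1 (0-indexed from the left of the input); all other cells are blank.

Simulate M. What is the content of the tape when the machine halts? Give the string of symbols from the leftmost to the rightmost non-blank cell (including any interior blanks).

q0 | ____z[y]yyyyy   read y → write _, move L, go to q1
q1 | ____[z]_yyyyy   read z → write x, move L, go to q0
q0 | ___[_]x_yyyyy   read _ → write y, move L, go to q2
q2 | __[_]yx_yyyyy   read _ → write z, move L, go to q1
q1 | _[_]zyx_yyyyy   read _ → write y, move R, go to q1
q1 | _y[z]yx_yyyyy   read z → write x, move L, go to q0
q0 | _[y]xyx_yyyyy   read y → write _, move L, go to q1
q1 | [_]_xyx_yyyyy   read _ → write y, move R, go to q1
q1 | y[_]xyx_yyyyy   read _ → write y, move R, go to q1
q1 | yy[x]yx_yyyyy   read x → write x, move R, go to q2
q2 | yyx[y]x_yyyyy   read y → write y, move R, go to q2
q2 | yyxy[x]_yyyyy   read x → write x, move R, go to q0
q0 | yyxyx[_]yyyyy   read _ → write y, move L, go to q2
q2 | yyxy[x]yyyyyy   read x → write x, move R, go to q0
q0 | yyxyx[y]yyyyy   read y → write _, move L, go to q1
q1 | yyxy[x]_yyyyy   read x → write x, move R, go to q2
q2 | yyxyx[_]yyyyy   read _ → write z, move L, go to q1
q1 | yyxy[x]zyyyyy   read x → write x, move R, go to q2
q2 | yyxyx[z]yyyyy   read z → write y, move L, go to q0
q0 | yyxy[x]yyyyyy
The non-blank tape span at halt is yyxyxyyyyyy.

yyxyxyyyyyy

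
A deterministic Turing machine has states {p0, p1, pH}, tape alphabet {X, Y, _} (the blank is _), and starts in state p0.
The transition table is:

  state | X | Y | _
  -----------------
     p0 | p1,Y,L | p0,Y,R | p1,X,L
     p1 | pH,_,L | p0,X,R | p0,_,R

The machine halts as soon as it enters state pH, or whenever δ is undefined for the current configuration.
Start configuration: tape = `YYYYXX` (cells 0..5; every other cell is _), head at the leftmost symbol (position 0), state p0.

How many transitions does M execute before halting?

state=p0 head=0 tape=[Y]YYYXX_   (p0,Y)→(p0,Y,R)
state=p0 head=1 tape=Y[Y]YYXX_   (p0,Y)→(p0,Y,R)
state=p0 head=2 tape=YY[Y]YXX_   (p0,Y)→(p0,Y,R)
state=p0 head=3 tape=YYY[Y]XX_   (p0,Y)→(p0,Y,R)
state=p0 head=4 tape=YYYY[X]X_   (p0,X)→(p1,Y,L)
state=p1 head=3 tape=YYY[Y]YX_   (p1,Y)→(p0,X,R)
state=p0 head=4 tape=YYYX[Y]X_   (p0,Y)→(p0,Y,R)
state=p0 head=5 tape=YYYXY[X]_   (p0,X)→(p1,Y,L)
state=p1 head=4 tape=YYYX[Y]Y_   (p1,Y)→(p0,X,R)
state=p0 head=5 tape=YYYXX[Y]_   (p0,Y)→(p0,Y,R)
state=p0 head=6 tape=YYYXXY[_]   (p0,_)→(p1,X,L)
state=p1 head=5 tape=YYYXX[Y]X   (p1,Y)→(p0,X,R)
state=p0 head=6 tape=YYYXXX[X]   (p0,X)→(p1,Y,L)
state=p1 head=5 tape=YYYXX[X]Y   (p1,X)→(pH,_,L)
state=pH head=4 tape=YYYX[X]_Y
M halts after 14 transitions.

14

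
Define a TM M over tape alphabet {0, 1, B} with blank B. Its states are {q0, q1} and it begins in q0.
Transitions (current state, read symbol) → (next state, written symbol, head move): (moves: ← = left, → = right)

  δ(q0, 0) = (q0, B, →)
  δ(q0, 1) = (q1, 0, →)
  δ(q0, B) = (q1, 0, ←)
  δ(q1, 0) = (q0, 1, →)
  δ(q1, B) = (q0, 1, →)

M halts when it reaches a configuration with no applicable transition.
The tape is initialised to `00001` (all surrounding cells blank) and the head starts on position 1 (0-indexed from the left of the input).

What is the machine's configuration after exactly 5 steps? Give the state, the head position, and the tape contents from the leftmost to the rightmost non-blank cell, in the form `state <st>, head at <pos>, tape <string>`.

state q0, head at 6, tape 0BBB01

q0 | 0[0]001BB   read 0 → write B, move →, go to q0
q0 | 0B[0]01BB   read 0 → write B, move →, go to q0
q0 | 0BB[0]1BB   read 0 → write B, move →, go to q0
q0 | 0BBB[1]BB   read 1 → write 0, move →, go to q1
q1 | 0BBB0[B]B   read B → write 1, move →, go to q0
q0 | 0BBB01[B]
After 5 steps: state q0, head at 6, tape 0BBB01.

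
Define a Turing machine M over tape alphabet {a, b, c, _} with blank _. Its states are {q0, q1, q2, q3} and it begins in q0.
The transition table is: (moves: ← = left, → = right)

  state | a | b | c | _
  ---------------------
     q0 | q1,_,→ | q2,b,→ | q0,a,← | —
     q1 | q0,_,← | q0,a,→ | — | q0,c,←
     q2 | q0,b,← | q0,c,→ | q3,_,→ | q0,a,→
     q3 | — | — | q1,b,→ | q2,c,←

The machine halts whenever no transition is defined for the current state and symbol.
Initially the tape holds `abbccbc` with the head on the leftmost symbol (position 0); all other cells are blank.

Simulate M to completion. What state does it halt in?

q0

state=q0 head=0 tape=[a]bbccbc   (q0,a)→(q1,_,→)
state=q1 head=1 tape=_[b]bccbc   (q1,b)→(q0,a,→)
state=q0 head=2 tape=_a[b]ccbc   (q0,b)→(q2,b,→)
state=q2 head=3 tape=_ab[c]cbc   (q2,c)→(q3,_,→)
state=q3 head=4 tape=_ab_[c]bc   (q3,c)→(q1,b,→)
state=q1 head=5 tape=_ab_b[b]c   (q1,b)→(q0,a,→)
state=q0 head=6 tape=_ab_ba[c]   (q0,c)→(q0,a,←)
state=q0 head=5 tape=_ab_b[a]a   (q0,a)→(q1,_,→)
state=q1 head=6 tape=_ab_b_[a]   (q1,a)→(q0,_,←)
state=q0 head=5 tape=_ab_b[_]_
No transition is defined for (q0, _); M halts in state q0.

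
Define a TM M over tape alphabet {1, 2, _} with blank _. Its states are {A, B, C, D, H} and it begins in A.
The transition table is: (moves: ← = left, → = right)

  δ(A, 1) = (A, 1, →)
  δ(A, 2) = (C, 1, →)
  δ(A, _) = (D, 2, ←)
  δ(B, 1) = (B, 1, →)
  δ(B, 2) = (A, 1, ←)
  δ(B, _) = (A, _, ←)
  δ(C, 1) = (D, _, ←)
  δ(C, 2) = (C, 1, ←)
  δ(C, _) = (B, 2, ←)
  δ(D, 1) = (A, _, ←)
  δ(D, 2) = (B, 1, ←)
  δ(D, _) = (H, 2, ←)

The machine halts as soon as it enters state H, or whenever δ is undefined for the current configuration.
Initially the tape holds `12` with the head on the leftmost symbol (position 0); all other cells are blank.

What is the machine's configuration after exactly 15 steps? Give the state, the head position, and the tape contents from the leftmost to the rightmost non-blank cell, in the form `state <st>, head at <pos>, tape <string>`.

state A, head at -1, tape 222

A | _[1]2__   read 1 → write 1, move →, go to A
A | _1[2]__   read 2 → write 1, move →, go to C
C | _11[_]_   read _ → write 2, move ←, go to B
B | _1[1]2_   read 1 → write 1, move →, go to B
B | _11[2]_   read 2 → write 1, move ←, go to A
A | _1[1]1_   read 1 → write 1, move →, go to A
A | _11[1]_   read 1 → write 1, move →, go to A
A | _111[_]   read _ → write 2, move ←, go to D
D | _11[1]2   read 1 → write _, move ←, go to A
A | _1[1]_2   read 1 → write 1, move →, go to A
A | _11[_]2   read _ → write 2, move ←, go to D
D | _1[1]22   read 1 → write _, move ←, go to A
A | _[1]_22   read 1 → write 1, move →, go to A
A | _1[_]22   read _ → write 2, move ←, go to D
D | _[1]222   read 1 → write _, move ←, go to A
A | [_]_222
After 15 steps: state A, head at -1, tape 222.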